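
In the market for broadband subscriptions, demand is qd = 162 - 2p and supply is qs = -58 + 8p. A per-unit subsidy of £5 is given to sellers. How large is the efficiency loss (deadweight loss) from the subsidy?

Deadweight loss = £20

Pre-subsidy: 162 - 2p = -58 + 8p gives p* = 22, q* = 118.
With the subsidy, sellers receive ps = pb + 5 for each unit, where pb is the price buyers pay.
Supply in terms of pb becomes qs = -58 + 8(pb + 5) = -18 + 8pb. Setting this equal to demand: 162 - 2pb = -18 + 8pb, so pb = 18.
Sellers receive ps = 18 + 5 = 23; q' = 162 − 2·18 = 126.
The subsidy expands output by 126 − 118 = 8 past the efficient level; on those units the gap between marginal cost and willingness to pay runs from 0 up to 5.
DWL = ½ × 5 × 8 = 20.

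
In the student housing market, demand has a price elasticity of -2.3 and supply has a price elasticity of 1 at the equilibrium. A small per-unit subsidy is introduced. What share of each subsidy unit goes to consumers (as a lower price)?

For a small subsidy around the equilibrium, the benefit split depends on the relative slopes, which at a point are proportional to the elasticities.
Buyer share = εs/(εs + |εd|) = 1/(1 + 2.3) = 10/33; seller share = |εd|/(εs + |εd|) = 23/33.

Consumer share = 10/33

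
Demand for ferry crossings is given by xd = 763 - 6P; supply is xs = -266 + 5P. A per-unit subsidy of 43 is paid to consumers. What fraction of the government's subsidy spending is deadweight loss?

DWL / government spending = 645/3509

Pre-subsidy: 763 - 6P = -266 + 5P gives P* = 1029/11, x* = 2219/11.
With the rebate, buyers effectively pay Pb = Ps − 43, where Ps is the price sellers receive.
Demand in terms of Ps becomes xd = 763 − 6(Ps − 43) = 1021 - 6Ps. Setting this equal to supply: 1021 - 6Ps = -266 + 5Ps, so Ps = 117.
Buyers pay Pb = 117 − 43 = 74; x' = -266 + 5·117 = 319.
ΔCS = ½(2219/11 + 319)(1029/11 − 74) = 615760/121; ΔPS = ½(2219/11 + 319)(117 − 1029/11) = 738912/121.
Government spending = 43 × 319 = 13717.
DWL = ½ × 43 × (319 − 2219/11) = 27735/11; fraction = (27735/11) / 13717 = 645/3509.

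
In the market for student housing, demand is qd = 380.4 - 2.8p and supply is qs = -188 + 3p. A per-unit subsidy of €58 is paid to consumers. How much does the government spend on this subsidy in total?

Government cost = €11020

Pre-subsidy: 380.4 - 2.8p = -188 + 3p gives p* = 98, q* = 106.
With the rebate, buyers effectively pay pb = ps − 58, where ps is the price sellers receive.
Demand in terms of ps becomes qd = 380.4 − 2.8(ps − 58) = 542.8 - 2.8ps. Setting this equal to supply: 542.8 - 2.8ps = -188 + 3ps, so ps = 126.
Buyers pay pb = 126 − 58 = 68; q' = -188 + 3·126 = 190.
Government outlay = subsidy × quantity = 58 × 190 = 11020.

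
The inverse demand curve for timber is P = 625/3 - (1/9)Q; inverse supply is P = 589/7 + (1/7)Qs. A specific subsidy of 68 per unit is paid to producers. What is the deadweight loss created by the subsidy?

Deadweight loss = 9103.5

Pre-subsidy: 625/3 - (1/9)Q = 589/7 + (1/7)Q gives Q* = 489 and P* = 154.
With the subsidy, sellers receive Ps = Pb + 68 for each unit, where Pb is the price buyers pay.
On the curves, Pb = 625/3 - (1/9)Q and Ps = 589/7 + (1/7)Q; the wedge Ps − Pb = 68 gives 589/7 + (1/7)Q − (625/3 - (1/9)Q) = 68, so Q' = 756.75.
Then Pb = 625/3 − (1/9)·756.75 = 124.25 and Ps = 589/7 + (1/7)·756.75 = 192.25.
The subsidy expands output by 756.75 − 489 = 267.75 past the efficient level; on those units the gap between marginal cost and willingness to pay runs from 0 up to 68.
DWL = ½ × 68 × 267.75 = 9103.5.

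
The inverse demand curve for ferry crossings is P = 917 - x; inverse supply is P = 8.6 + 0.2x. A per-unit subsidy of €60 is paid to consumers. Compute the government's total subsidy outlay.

Pre-subsidy: 917 - x = 8.6 + 0.2x gives x* = 757 and P* = 160.
With the rebate, buyers effectively pay Pb = Ps − 60, where Ps is the price sellers receive.
On the curves, Pb = 917 - x and Ps = 8.6 + 0.2x; the wedge Ps − Pb = 60 gives 8.6 + 0.2x − (917 - x) = 60, so x' = 807.
Then Pb = 917 − 1·807 = 110 and Ps = 8.6 + 0.2·807 = 170.
Government outlay = subsidy × quantity = 60 × 807 = 48420.

Government cost = €48420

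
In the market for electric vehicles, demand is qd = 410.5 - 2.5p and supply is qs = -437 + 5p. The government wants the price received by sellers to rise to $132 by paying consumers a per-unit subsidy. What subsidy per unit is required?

At a seller price of 132, quantity supplied is -437 + 5·132 = 223.
Buyers absorb 223 only when they pay pb with 410.5 − 2.5·pb = 223, i.e. pb = 75.
s = ps − pb = 132 − 75 = 57.

Required subsidy s = $57 per unit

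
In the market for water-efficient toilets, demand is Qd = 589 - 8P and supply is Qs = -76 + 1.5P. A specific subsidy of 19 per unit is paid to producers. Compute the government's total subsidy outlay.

Pre-subsidy: 589 - 8P = -76 + 1.5P gives P* = 70, Q* = 29.
With the subsidy, sellers receive Ps = Pb + 19 for each unit, where Pb is the price buyers pay.
Supply in terms of Pb becomes Qs = -76 + 1.5(Pb + 19) = -47.5 + 1.5Pb. Setting this equal to demand: 589 - 8Pb = -47.5 + 1.5Pb, so Pb = 67.
Sellers receive Ps = 67 + 19 = 86; Q' = 589 − 8·67 = 53.
Government outlay = subsidy × quantity = 19 × 53 = 1007.

Government cost = 1007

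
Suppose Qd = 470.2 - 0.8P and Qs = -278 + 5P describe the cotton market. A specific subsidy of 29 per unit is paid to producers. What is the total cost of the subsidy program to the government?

Pre-subsidy: 470.2 - 0.8P = -278 + 5P gives P* = 129, Q* = 367.
With the subsidy, sellers receive Ps = Pb + 29 for each unit, where Pb is the price buyers pay.
Supply in terms of Pb becomes Qs = -278 + 5(Pb + 29) = -133 + 5Pb. Setting this equal to demand: 470.2 - 0.8Pb = -133 + 5Pb, so Pb = 104.
Sellers receive Ps = 104 + 29 = 133; Q' = 470.2 − 0.8·104 = 387.
Government outlay = subsidy × quantity = 29 × 387 = 11223.

Government cost = 11223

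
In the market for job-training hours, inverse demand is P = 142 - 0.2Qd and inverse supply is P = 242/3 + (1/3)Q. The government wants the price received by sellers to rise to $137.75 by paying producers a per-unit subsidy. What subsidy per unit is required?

At a seller price of 137.75, quantity supplied is -242 + 3·137.75 = 171.25.
Buyers absorb 171.25 only when they pay Pb = 142 − 0.2·171.25 = 107.75.
s = Ps − Pb = 137.75 − 107.75 = 30.

Required subsidy s = $30 per unit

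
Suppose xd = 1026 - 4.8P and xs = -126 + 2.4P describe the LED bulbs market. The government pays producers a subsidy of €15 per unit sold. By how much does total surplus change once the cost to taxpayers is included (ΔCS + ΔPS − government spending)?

Net change in total surplus = -€180

Pre-subsidy: 1026 - 4.8P = -126 + 2.4P gives P* = 160, x* = 258.
With the subsidy, sellers receive Ps = Pb + 15 for each unit, where Pb is the price buyers pay.
Supply in terms of Pb becomes xs = -126 + 2.4(Pb + 15) = -90 + 2.4Pb. Setting this equal to demand: 1026 - 4.8Pb = -90 + 2.4Pb, so Pb = 155.
Sellers receive Ps = 155 + 15 = 170; x' = 1026 − 4.8·155 = 282.
ΔCS = ½(258 + 282)(160 − 155) = 1350; ΔPS = ½(258 + 282)(170 − 160) = 2700.
Government spending = 15 × 282 = 4230.
Net change = 1350 + 2700 − 4230 = -180. The loss equals the DWL triangle ½·15·24.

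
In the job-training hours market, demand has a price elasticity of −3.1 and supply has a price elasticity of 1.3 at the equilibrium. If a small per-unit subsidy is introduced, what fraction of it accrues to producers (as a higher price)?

Producer share = 31/44

For a small subsidy around the equilibrium, the benefit split depends on the relative slopes, which at a point are proportional to the elasticities.
Buyer share = εs/(εs + |εd|) = 1.3/(1.3 + 3.1) = 13/44; seller share = |εd|/(εs + |εd|) = 31/44.
So producers capture 31/44 of the subsidy.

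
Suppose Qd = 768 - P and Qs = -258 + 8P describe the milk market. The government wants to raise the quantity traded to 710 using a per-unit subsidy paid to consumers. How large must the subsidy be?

At Q = 710, invert demand for the buyer price: Pb = (768 − 710)/1 = 58; invert supply for the seller price: Ps = (710 − (-258))/8 = 121.
The subsidy must fill the gap: s = Ps − Pb = 121 − 58 = 63.

Required subsidy s = 63 per unit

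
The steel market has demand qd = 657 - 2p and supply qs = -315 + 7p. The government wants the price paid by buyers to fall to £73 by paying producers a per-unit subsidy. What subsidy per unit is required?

At a buyer price of 73, quantity demanded is 657 − 2·73 = 511.
Sellers supply 511 only when they receive ps with -315 + 7·ps = 511, i.e. ps = 118.
s = ps − pb = 118 − 73 = 45.

Required subsidy s = £45 per unit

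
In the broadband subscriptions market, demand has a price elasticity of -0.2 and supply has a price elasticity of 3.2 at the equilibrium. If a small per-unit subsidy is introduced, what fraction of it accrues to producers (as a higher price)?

Producer share = 1/17

For a small subsidy around the equilibrium, the benefit split depends on the relative slopes, which at a point are proportional to the elasticities.
Buyer share = εs/(εs + |εd|) = 3.2/(3.2 + 0.2) = 16/17; seller share = |εd|/(εs + |εd|) = 1/17.
So producers capture 1/17 of the subsidy.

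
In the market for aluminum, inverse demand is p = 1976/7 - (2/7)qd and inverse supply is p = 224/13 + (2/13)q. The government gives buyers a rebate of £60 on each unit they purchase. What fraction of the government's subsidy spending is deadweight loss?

Pre-subsidy: 1976/7 - (2/7)q = 224/13 + (2/13)q gives q* = 603 and p* = 110.
With the rebate, buyers effectively pay pb = ps − 60, where ps is the price sellers receive.
On the curves, pb = 1976/7 - (2/7)q and ps = 224/13 + (2/13)q; the wedge ps − pb = 60 gives 224/13 + (2/13)q − (1976/7 - (2/7)q) = 60, so q' = 739.5.
Then pb = 1976/7 − (2/7)·739.5 = 71 and ps = 224/13 + (2/13)·739.5 = 131.
ΔCS = ½(603 + 739.5)(110 − 71) = 26178.75; ΔPS = ½(603 + 739.5)(131 − 110) = 14096.25.
Government spending = 60 × 739.5 = 44370.
DWL = ½ × 60 × (739.5 − 603) = 4095; fraction = 4095 / 44370 = 91/986.

DWL / government spending = 91/986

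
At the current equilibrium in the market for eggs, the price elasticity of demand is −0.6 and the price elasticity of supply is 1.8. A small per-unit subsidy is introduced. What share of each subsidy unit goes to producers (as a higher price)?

Producer share = 0.25

For a small subsidy around the equilibrium, the benefit split depends on the relative slopes, which at a point are proportional to the elasticities.
Buyer share = εs/(εs + |εd|) = 1.8/(1.8 + 0.6) = 0.75; seller share = |εd|/(εs + |εd|) = 0.25.
So producers capture 0.25 of the subsidy.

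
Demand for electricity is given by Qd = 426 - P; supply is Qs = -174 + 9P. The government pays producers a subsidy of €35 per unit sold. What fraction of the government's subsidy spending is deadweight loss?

Pre-subsidy: 426 - P = -174 + 9P gives P* = 60, Q* = 366.
With the subsidy, sellers receive Ps = Pb + 35 for each unit, where Pb is the price buyers pay.
Supply in terms of Pb becomes Qs = -174 + 9(Pb + 35) = 141 + 9Pb. Setting this equal to demand: 426 - Pb = 141 + 9Pb, so Pb = 28.5.
Sellers receive Ps = 28.5 + 35 = 63.5; Q' = 426 − 1·28.5 = 397.5.
ΔCS = ½(366 + 397.5)(60 − 28.5) = 12025.125; ΔPS = ½(366 + 397.5)(63.5 − 60) = 1336.125.
Government spending = 35 × 397.5 = 13912.5.
DWL = ½ × 35 × (397.5 − 366) = 551.25; fraction = 551.25 / 13912.5 = 21/530.

DWL / government spending = 21/530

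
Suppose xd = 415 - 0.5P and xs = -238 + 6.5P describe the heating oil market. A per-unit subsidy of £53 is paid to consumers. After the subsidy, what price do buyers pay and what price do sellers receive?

Buyers pay 617/14; sellers receive 1359/14

Pre-subsidy: 415 - 0.5P = -238 + 6.5P gives P* = 653/7, x* = 5157/14.
With the rebate, buyers effectively pay Pb = Ps − 53, where Ps is the price sellers receive.
Demand in terms of Ps becomes xd = 415 − 0.5(Ps − 53) = 441.5 - 0.5Ps. Setting this equal to supply: 441.5 - 0.5Ps = -238 + 6.5Ps, so Ps = 1359/14.
Buyers pay Pb = 1359/14 − 53 = 617/14; x' = -238 + 6.5·(1359/14) = 11003/28.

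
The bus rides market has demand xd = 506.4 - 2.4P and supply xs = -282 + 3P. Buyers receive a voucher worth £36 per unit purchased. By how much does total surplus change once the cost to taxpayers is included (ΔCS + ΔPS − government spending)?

Pre-subsidy: 506.4 - 2.4P = -282 + 3P gives P* = 146, x* = 156.
With the rebate, buyers effectively pay Pb = Ps − 36, where Ps is the price sellers receive.
Demand in terms of Ps becomes xd = 506.4 − 2.4(Ps − 36) = 592.8 - 2.4Ps. Setting this equal to supply: 592.8 - 2.4Ps = -282 + 3Ps, so Ps = 162.
Buyers pay Pb = 162 − 36 = 126; x' = -282 + 3·162 = 204.
ΔCS = ½(156 + 204)(146 − 126) = 3600; ΔPS = ½(156 + 204)(162 − 146) = 2880.
Government spending = 36 × 204 = 7344.
Net change = 3600 + 2880 − 7344 = -864. The loss equals the DWL triangle ½·36·48.

Net change in total surplus = -£864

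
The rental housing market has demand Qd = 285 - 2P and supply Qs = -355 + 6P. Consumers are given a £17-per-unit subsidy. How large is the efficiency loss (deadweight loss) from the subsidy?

Deadweight loss = £216.75

Pre-subsidy: 285 - 2P = -355 + 6P gives P* = 80, Q* = 125.
With the rebate, buyers effectively pay Pb = Ps − 17, where Ps is the price sellers receive.
Demand in terms of Ps becomes Qd = 285 − 2(Ps − 17) = 319 - 2Ps. Setting this equal to supply: 319 - 2Ps = -355 + 6Ps, so Ps = 84.25.
Buyers pay Pb = 84.25 − 17 = 67.25; Q' = -355 + 6·84.25 = 150.5.
The subsidy expands output by 150.5 − 125 = 25.5 past the efficient level; on those units the gap between marginal cost and willingness to pay runs from 0 up to 17.
DWL = ½ × 17 × 25.5 = 216.75.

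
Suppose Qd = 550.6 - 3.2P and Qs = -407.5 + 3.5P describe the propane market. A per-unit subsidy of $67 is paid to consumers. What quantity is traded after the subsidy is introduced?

Pre-subsidy: 550.6 - 3.2P = -407.5 + 3.5P gives P* = 143, Q* = 93.
With the rebate, buyers effectively pay Pb = Ps − 67, where Ps is the price sellers receive.
Demand in terms of Ps becomes Qd = 550.6 − 3.2(Ps − 67) = 765 - 3.2Ps. Setting this equal to supply: 765 - 3.2Ps = -407.5 + 3.5Ps, so Ps = 175.
Buyers pay Pb = 175 − 67 = 108; Q' = -407.5 + 3.5·175 = 205.

Q' = 205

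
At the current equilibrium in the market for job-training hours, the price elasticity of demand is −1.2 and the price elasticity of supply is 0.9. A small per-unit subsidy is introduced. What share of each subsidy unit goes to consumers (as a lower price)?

Consumer share = 3/7

For a small subsidy around the equilibrium, the benefit split depends on the relative slopes, which at a point are proportional to the elasticities.
Buyer share = εs/(εs + |εd|) = 0.9/(0.9 + 1.2) = 3/7; seller share = |εd|/(εs + |εd|) = 4/7.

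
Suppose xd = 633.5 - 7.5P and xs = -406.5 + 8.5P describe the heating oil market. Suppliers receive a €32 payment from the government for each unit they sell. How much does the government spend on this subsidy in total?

Government cost = €8752

Pre-subsidy: 633.5 - 7.5P = -406.5 + 8.5P gives P* = 65, x* = 146.
With the subsidy, sellers receive Ps = Pb + 32 for each unit, where Pb is the price buyers pay.
Supply in terms of Pb becomes xs = -406.5 + 8.5(Pb + 32) = -134.5 + 8.5Pb. Setting this equal to demand: 633.5 - 7.5Pb = -134.5 + 8.5Pb, so Pb = 48.
Sellers receive Ps = 48 + 32 = 80; x' = 633.5 − 7.5·48 = 273.5.
Government outlay = subsidy × quantity = 32 × 273.5 = 8752.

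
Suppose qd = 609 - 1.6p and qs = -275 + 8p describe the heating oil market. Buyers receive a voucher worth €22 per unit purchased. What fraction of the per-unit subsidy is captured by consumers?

Pre-subsidy: 609 - 1.6p = -275 + 8p gives p* = 1105/12, q* = 1385/3.
With the rebate, buyers effectively pay pb = ps − 22, where ps is the price sellers receive.
Demand in terms of ps becomes qd = 609 − 1.6(ps − 22) = 644.2 - 1.6ps. Setting this equal to supply: 644.2 - 1.6ps = -275 + 8ps, so ps = 95.75.
Buyers pay pb = 95.75 − 22 = 73.75; q' = -275 + 8·95.75 = 491.
Buyers' price falls by p* − pb = 1105/12 − 73.75 = 55/3; sellers' price rises by ps − p* = 95.75 − 1105/12 = 11/3.
So consumers capture (55/3)/22 = 5/6 of each unit of subsidy.

Consumer share = 5/6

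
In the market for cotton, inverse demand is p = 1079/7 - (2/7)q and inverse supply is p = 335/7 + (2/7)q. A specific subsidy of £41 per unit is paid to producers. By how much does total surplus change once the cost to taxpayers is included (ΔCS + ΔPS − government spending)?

Pre-subsidy: 1079/7 - (2/7)q = 335/7 + (2/7)q gives q* = 186 and p* = 101.
With the subsidy, sellers receive ps = pb + 41 for each unit, where pb is the price buyers pay.
On the curves, pb = 1079/7 - (2/7)q and ps = 335/7 + (2/7)q; the wedge ps − pb = 41 gives 335/7 + (2/7)q − (1079/7 - (2/7)q) = 41, so q' = 257.75.
Then pb = 1079/7 − (2/7)·257.75 = 80.5 and ps = 335/7 + (2/7)·257.75 = 121.5.
ΔCS = ½(186 + 257.75)(101 − 80.5) = 4548.4375; ΔPS = ½(186 + 257.75)(121.5 − 101) = 4548.4375.
Government spending = 41 × 257.75 = 10567.75.
Net change = 4548.4375 + 4548.4375 − 10567.75 = -1470.875. The loss equals the DWL triangle ½·41·71.75.

Net change in total surplus = -£1470.875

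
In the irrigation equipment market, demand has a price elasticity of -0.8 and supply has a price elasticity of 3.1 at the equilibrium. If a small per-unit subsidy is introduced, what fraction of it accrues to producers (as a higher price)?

Producer share = 8/39

For a small subsidy around the equilibrium, the benefit split depends on the relative slopes, which at a point are proportional to the elasticities.
Buyer share = εs/(εs + |εd|) = 3.1/(3.1 + 0.8) = 31/39; seller share = |εd|/(εs + |εd|) = 8/39.
So producers capture 8/39 of the subsidy.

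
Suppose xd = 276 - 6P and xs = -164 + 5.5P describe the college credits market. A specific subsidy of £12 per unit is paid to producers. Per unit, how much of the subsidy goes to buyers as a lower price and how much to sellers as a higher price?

Pre-subsidy: 276 - 6P = -164 + 5.5P gives P* = 880/23, x* = 1068/23.
With the subsidy, sellers receive Ps = Pb + 12 for each unit, where Pb is the price buyers pay.
Supply in terms of Pb becomes xs = -164 + 5.5(Pb + 12) = -98 + 5.5Pb. Setting this equal to demand: 276 - 6Pb = -98 + 5.5Pb, so Pb = 748/23.
Sellers receive Ps = 748/23 + 12 = 1024/23; x' = 276 − 6·(748/23) = 1860/23.
Buyers' price falls by P* − Pb = 880/23 − 748/23 = 132/23; sellers' price rises by Ps − P* = 1024/23 − 880/23 = 144/23.

Buyers gain 132/23 per unit; sellers gain 144/23 per unit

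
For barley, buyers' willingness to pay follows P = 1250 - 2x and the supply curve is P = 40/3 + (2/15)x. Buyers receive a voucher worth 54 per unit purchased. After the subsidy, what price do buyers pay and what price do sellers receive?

Pre-subsidy: 1250 - 2x = 40/3 + (2/15)x gives x* = 579.6875 and P* = 90.625.
With the rebate, buyers effectively pay Pb = Ps − 54, where Ps is the price sellers receive.
On the curves, Pb = 1250 - 2x and Ps = 40/3 + (2/15)x; the wedge Ps − Pb = 54 gives 40/3 + (2/15)x − (1250 - 2x) = 54, so x' = 605.
Then Pb = 1250 − 2·605 = 40 and Ps = 40/3 + (2/15)·605 = 94.

Buyers pay 40; sellers receive 94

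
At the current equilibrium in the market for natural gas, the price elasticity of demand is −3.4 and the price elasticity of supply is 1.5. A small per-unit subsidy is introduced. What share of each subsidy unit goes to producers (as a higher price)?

For a small subsidy around the equilibrium, the benefit split depends on the relative slopes, which at a point are proportional to the elasticities.
Buyer share = εs/(εs + |εd|) = 1.5/(1.5 + 3.4) = 15/49; seller share = |εd|/(εs + |εd|) = 34/49.
So producers capture 34/49 of the subsidy.

Producer share = 34/49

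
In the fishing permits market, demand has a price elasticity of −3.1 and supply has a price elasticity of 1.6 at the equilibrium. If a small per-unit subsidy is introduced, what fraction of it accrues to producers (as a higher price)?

For a small subsidy around the equilibrium, the benefit split depends on the relative slopes, which at a point are proportional to the elasticities.
Buyer share = εs/(εs + |εd|) = 1.6/(1.6 + 3.1) = 16/47; seller share = |εd|/(εs + |εd|) = 31/47.
So producers capture 31/47 of the subsidy.

Producer share = 31/47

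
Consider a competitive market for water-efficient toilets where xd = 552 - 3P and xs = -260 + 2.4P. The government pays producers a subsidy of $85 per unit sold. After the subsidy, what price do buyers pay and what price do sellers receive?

Pre-subsidy: 552 - 3P = -260 + 2.4P gives P* = 4060/27, x* = 908/9.
With the subsidy, sellers receive Ps = Pb + 85 for each unit, where Pb is the price buyers pay.
Supply in terms of Pb becomes xs = -260 + 2.4(Pb + 85) = -56 + 2.4Pb. Setting this equal to demand: 552 - 3Pb = -56 + 2.4Pb, so Pb = 3040/27.
Sellers receive Ps = 3040/27 + 85 = 5335/27; x' = 552 − 3·(3040/27) = 1928/9.

Buyers pay 3040/27; sellers receive 5335/27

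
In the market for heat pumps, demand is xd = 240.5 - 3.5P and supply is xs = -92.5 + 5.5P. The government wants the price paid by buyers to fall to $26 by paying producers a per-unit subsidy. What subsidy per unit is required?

At a buyer price of 26, quantity demanded is 240.5 − 3.5·26 = 149.5.
Sellers supply 149.5 only when they receive Ps with -92.5 + 5.5·Ps = 149.5, i.e. Ps = 44.
s = Ps − Pb = 44 − 26 = 18.

Required subsidy s = $18 per unit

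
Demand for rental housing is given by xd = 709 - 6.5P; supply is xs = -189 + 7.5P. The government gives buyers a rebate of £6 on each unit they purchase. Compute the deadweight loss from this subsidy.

Deadweight loss = 1755/28

Pre-subsidy: 709 - 6.5P = -189 + 7.5P gives P* = 449/7, x* = 4089/14.
With the rebate, buyers effectively pay Pb = Ps − 6, where Ps is the price sellers receive.
Demand in terms of Ps becomes xd = 709 − 6.5(Ps − 6) = 748 - 6.5Ps. Setting this equal to supply: 748 - 6.5Ps = -189 + 7.5Ps, so Ps = 937/14.
Buyers pay Pb = 937/14 − 6 = 853/14; x' = -189 + 7.5·(937/14) = 8763/28.
The subsidy expands output by 8763/28 − 4089/14 = 585/28 past the efficient level; on those units the gap between marginal cost and willingness to pay runs from 0 up to 6.
DWL = ½ × 6 × 585/28 = 1755/28.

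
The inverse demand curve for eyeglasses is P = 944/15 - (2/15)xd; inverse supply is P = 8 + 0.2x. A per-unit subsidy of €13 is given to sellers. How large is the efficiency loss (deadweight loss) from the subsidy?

Pre-subsidy: 944/15 - (2/15)x = 8 + 0.2x gives x* = 164.8 and P* = 40.96.
With the subsidy, sellers receive Ps = Pb + 13 for each unit, where Pb is the price buyers pay.
On the curves, Pb = 944/15 - (2/15)x and Ps = 8 + 0.2x; the wedge Ps − Pb = 13 gives 8 + 0.2x − (944/15 - (2/15)x) = 13, so x' = 203.8.
Then Pb = 944/15 − (2/15)·203.8 = 35.76 and Ps = 8 + 0.2·203.8 = 48.76.
The subsidy expands output by 203.8 − 164.8 = 39 past the efficient level; on those units the gap between marginal cost and willingness to pay runs from 0 up to 13.
DWL = ½ × 13 × 39 = 253.5.

Deadweight loss = €253.5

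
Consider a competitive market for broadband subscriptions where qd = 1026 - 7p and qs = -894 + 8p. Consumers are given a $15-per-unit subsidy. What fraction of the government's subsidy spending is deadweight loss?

DWL / government spending = 14/93

Pre-subsidy: 1026 - 7p = -894 + 8p gives p* = 128, q* = 130.
With the rebate, buyers effectively pay pb = ps − 15, where ps is the price sellers receive.
Demand in terms of ps becomes qd = 1026 − 7(ps − 15) = 1131 - 7ps. Setting this equal to supply: 1131 - 7ps = -894 + 8ps, so ps = 135.
Buyers pay pb = 135 − 15 = 120; q' = -894 + 8·135 = 186.
ΔCS = ½(130 + 186)(128 − 120) = 1264; ΔPS = ½(130 + 186)(135 − 128) = 1106.
Government spending = 15 × 186 = 2790.
DWL = ½ × 15 × (186 − 130) = 420; fraction = 420 / 2790 = 14/93.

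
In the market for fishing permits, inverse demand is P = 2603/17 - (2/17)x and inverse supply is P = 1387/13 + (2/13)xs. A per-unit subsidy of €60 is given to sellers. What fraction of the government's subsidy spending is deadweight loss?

DWL / government spending = 221/784

Pre-subsidy: 2603/17 - (2/17)x = 1387/13 + (2/13)x gives x* = 171 and P* = 133.
With the subsidy, sellers receive Ps = Pb + 60 for each unit, where Pb is the price buyers pay.
On the curves, Pb = 2603/17 - (2/17)x and Ps = 1387/13 + (2/13)x; the wedge Ps − Pb = 60 gives 1387/13 + (2/13)x − (2603/17 - (2/17)x) = 60, so x' = 392.
Then Pb = 2603/17 − (2/17)·392 = 107 and Ps = 1387/13 + (2/13)·392 = 167.
ΔCS = ½(171 + 392)(133 − 107) = 7319; ΔPS = ½(171 + 392)(167 − 133) = 9571.
Government spending = 60 × 392 = 23520.
DWL = ½ × 60 × (392 − 171) = 6630; fraction = 6630 / 23520 = 221/784.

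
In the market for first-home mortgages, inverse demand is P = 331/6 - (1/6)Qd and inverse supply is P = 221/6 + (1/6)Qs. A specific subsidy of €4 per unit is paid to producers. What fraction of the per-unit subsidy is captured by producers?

Producer share = 0.5

Pre-subsidy: 331/6 - (1/6)Q = 221/6 + (1/6)Q gives Q* = 55 and P* = 46.
With the subsidy, sellers receive Ps = Pb + 4 for each unit, where Pb is the price buyers pay.
On the curves, Pb = 331/6 - (1/6)Q and Ps = 221/6 + (1/6)Q; the wedge Ps − Pb = 4 gives 221/6 + (1/6)Q − (331/6 - (1/6)Q) = 4, so Q' = 67.
Then Pb = 331/6 − (1/6)·67 = 44 and Ps = 221/6 + (1/6)·67 = 48.
Buyers' price falls by P* − Pb = 46 − 44 = 2; sellers' price rises by Ps − P* = 48 − 46 = 2.
So producers capture 2/4 = 0.5 of each unit of subsidy.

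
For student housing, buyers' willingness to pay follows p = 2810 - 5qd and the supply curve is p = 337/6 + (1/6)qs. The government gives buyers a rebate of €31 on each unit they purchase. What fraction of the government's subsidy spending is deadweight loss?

Pre-subsidy: 2810 - 5q = 337/6 + (1/6)q gives q* = 533 and p* = 145.
With the rebate, buyers effectively pay pb = ps − 31, where ps is the price sellers receive.
On the curves, pb = 2810 - 5q and ps = 337/6 + (1/6)q; the wedge ps − pb = 31 gives 337/6 + (1/6)q − (2810 - 5q) = 31, so q' = 539.
Then pb = 2810 − 5·539 = 115 and ps = 337/6 + (1/6)·539 = 146.
ΔCS = ½(533 + 539)(145 − 115) = 16080; ΔPS = ½(533 + 539)(146 − 145) = 536.
Government spending = 31 × 539 = 16709.
DWL = ½ × 31 × (539 − 533) = 93; fraction = 93 / 16709 = 3/539.

DWL / government spending = 3/539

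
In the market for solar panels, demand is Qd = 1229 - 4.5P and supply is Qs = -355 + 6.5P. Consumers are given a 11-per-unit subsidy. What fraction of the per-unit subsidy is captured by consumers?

Pre-subsidy: 1229 - 4.5P = -355 + 6.5P gives P* = 144, Q* = 581.
With the rebate, buyers effectively pay Pb = Ps − 11, where Ps is the price sellers receive.
Demand in terms of Ps becomes Qd = 1229 − 4.5(Ps − 11) = 1278.5 - 4.5Ps. Setting this equal to supply: 1278.5 - 4.5Ps = -355 + 6.5Ps, so Ps = 148.5.
Buyers pay Pb = 148.5 − 11 = 137.5; Q' = -355 + 6.5·148.5 = 610.25.
Buyers' price falls by P* − Pb = 144 − 137.5 = 6.5; sellers' price rises by Ps − P* = 148.5 − 144 = 4.5.
So consumers capture 6.5/11 = 13/22 of each unit of subsidy.

Consumer share = 13/22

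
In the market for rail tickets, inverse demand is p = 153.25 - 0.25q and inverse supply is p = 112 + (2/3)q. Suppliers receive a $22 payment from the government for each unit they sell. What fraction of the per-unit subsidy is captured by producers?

Producer share = 8/11

Pre-subsidy: 153.25 - 0.25q = 112 + (2/3)q gives q* = 45 and p* = 142.
With the subsidy, sellers receive ps = pb + 22 for each unit, where pb is the price buyers pay.
On the curves, pb = 153.25 - 0.25q and ps = 112 + (2/3)q; the wedge ps − pb = 22 gives 112 + (2/3)q − (153.25 - 0.25q) = 22, so q' = 69.
Then pb = 153.25 − 0.25·69 = 136 and ps = 112 + (2/3)·69 = 158.
Buyers' price falls by p* − pb = 142 − 136 = 6; sellers' price rises by ps − p* = 158 − 142 = 16.
So producers capture 16/22 = 8/11 of each unit of subsidy.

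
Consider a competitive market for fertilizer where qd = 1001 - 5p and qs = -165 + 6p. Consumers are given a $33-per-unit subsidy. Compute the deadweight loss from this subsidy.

Pre-subsidy: 1001 - 5p = -165 + 6p gives p* = 106, q* = 471.
With the rebate, buyers effectively pay pb = ps − 33, where ps is the price sellers receive.
Demand in terms of ps becomes qd = 1001 − 5(ps − 33) = 1166 - 5ps. Setting this equal to supply: 1166 - 5ps = -165 + 6ps, so ps = 121.
Buyers pay pb = 121 − 33 = 88; q' = -165 + 6·121 = 561.
The subsidy expands output by 561 − 471 = 90 past the efficient level; on those units the gap between marginal cost and willingness to pay runs from 0 up to 33.
DWL = ½ × 33 × 90 = 1485.

Deadweight loss = $1485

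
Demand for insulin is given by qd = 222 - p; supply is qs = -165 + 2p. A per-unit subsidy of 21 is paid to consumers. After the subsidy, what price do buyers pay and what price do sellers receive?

Buyers pay 115; sellers receive 136

Pre-subsidy: 222 - p = -165 + 2p gives p* = 129, q* = 93.
With the rebate, buyers effectively pay pb = ps − 21, where ps is the price sellers receive.
Demand in terms of ps becomes qd = 222 − 1(ps − 21) = 243 - ps. Setting this equal to supply: 243 - ps = -165 + 2ps, so ps = 136.
Buyers pay pb = 136 − 21 = 115; q' = -165 + 2·136 = 107.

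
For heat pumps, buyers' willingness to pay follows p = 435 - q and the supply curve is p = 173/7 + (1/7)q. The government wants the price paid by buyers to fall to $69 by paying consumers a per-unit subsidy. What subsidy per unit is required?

At a buyer price of 69, quantity demanded is 435 − 1·69 = 366.
Sellers supply 366 only when they receive ps = 173/7 + (1/7)·366 = 77.
s = ps − pb = 77 − 69 = 8.

Required subsidy s = $8 per unit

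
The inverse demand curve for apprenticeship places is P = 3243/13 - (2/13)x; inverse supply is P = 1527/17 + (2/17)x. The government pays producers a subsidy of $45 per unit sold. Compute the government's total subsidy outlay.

Government cost = $33918.75

Pre-subsidy: 3243/13 - (2/13)x = 1527/17 + (2/17)x gives x* = 588 and P* = 159.
With the subsidy, sellers receive Ps = Pb + 45 for each unit, where Pb is the price buyers pay.
On the curves, Pb = 3243/13 - (2/13)x and Ps = 1527/17 + (2/17)x; the wedge Ps − Pb = 45 gives 1527/17 + (2/17)x − (3243/13 - (2/13)x) = 45, so x' = 753.75.
Then Pb = 3243/13 − (2/13)·753.75 = 133.5 and Ps = 1527/17 + (2/17)·753.75 = 178.5.
Government outlay = subsidy × quantity = 45 × 753.75 = 33918.75.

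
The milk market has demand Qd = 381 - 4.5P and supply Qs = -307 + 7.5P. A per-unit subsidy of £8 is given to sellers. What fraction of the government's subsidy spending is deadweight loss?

DWL / government spending = 15/194

Pre-subsidy: 381 - 4.5P = -307 + 7.5P gives P* = 172/3, Q* = 123.
With the subsidy, sellers receive Ps = Pb + 8 for each unit, where Pb is the price buyers pay.
Supply in terms of Pb becomes Qs = -307 + 7.5(Pb + 8) = -247 + 7.5Pb. Setting this equal to demand: 381 - 4.5Pb = -247 + 7.5Pb, so Pb = 157/3.
Sellers receive Ps = 157/3 + 8 = 181/3; Q' = 381 − 4.5·(157/3) = 145.5.
ΔCS = ½(123 + 145.5)(172/3 − 157/3) = 671.25; ΔPS = ½(123 + 145.5)(181/3 − 172/3) = 402.75.
Government spending = 8 × 145.5 = 1164.
DWL = ½ × 8 × (145.5 − 123) = 90; fraction = 90 / 1164 = 15/194.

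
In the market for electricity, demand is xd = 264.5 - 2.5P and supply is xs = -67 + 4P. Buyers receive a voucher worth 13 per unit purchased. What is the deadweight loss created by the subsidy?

Deadweight loss = 130

Pre-subsidy: 264.5 - 2.5P = -67 + 4P gives P* = 51, x* = 137.
With the rebate, buyers effectively pay Pb = Ps − 13, where Ps is the price sellers receive.
Demand in terms of Ps becomes xd = 264.5 − 2.5(Ps − 13) = 297 - 2.5Ps. Setting this equal to supply: 297 - 2.5Ps = -67 + 4Ps, so Ps = 56.
Buyers pay Pb = 56 − 13 = 43; x' = -67 + 4·56 = 157.
The subsidy expands output by 157 − 137 = 20 past the efficient level; on those units the gap between marginal cost and willingness to pay runs from 0 up to 13.
DWL = ½ × 13 × 20 = 130.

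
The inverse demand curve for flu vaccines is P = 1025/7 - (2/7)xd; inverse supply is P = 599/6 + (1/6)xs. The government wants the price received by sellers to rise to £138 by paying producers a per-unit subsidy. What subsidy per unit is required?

At a seller price of 138, quantity supplied is -599 + 6·138 = 229.
Buyers absorb 229 only when they pay Pb = 1025/7 − (2/7)·229 = 81.
s = Ps − Pb = 138 − 81 = 57.

Required subsidy s = £57 per unit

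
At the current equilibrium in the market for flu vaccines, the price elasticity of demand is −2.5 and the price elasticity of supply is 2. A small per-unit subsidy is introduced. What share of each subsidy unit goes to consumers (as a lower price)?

For a small subsidy around the equilibrium, the benefit split depends on the relative slopes, which at a point are proportional to the elasticities.
Buyer share = εs/(εs + |εd|) = 2/(2 + 2.5) = 4/9; seller share = |εd|/(εs + |εd|) = 5/9.

Consumer share = 4/9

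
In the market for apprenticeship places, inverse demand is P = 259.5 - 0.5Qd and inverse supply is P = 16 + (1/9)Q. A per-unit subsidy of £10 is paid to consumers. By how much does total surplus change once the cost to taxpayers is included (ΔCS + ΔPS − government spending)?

Pre-subsidy: 259.5 - 0.5Q = 16 + (1/9)Q gives Q* = 4383/11 and P* = 663/11.
With the rebate, buyers effectively pay Pb = Ps − 10, where Ps is the price sellers receive.
On the curves, Pb = 259.5 - 0.5Q and Ps = 16 + (1/9)Q; the wedge Ps − Pb = 10 gives 16 + (1/9)Q − (259.5 - 0.5Q) = 10, so Q' = 4563/11.
Then Pb = 259.5 − 0.5·(4563/11) = 573/11 and Ps = 16 + (1/9)·(4563/11) = 683/11.
ΔCS = ½(4383/11 + 4563/11)(663/11 − 573/11) = 402570/121; ΔPS = ½(4383/11 + 4563/11)(683/11 − 663/11) = 89460/121.
Government spending = 10 × 4563/11 = 45630/11.
Net change = 402570/121 + 89460/121 − 45630/11 = -900/11. The loss equals the DWL triangle ½·10·180/11.

Net change in total surplus = -900/11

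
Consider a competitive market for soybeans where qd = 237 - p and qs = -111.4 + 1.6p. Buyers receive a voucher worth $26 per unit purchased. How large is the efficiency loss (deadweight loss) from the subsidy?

Pre-subsidy: 237 - p = -111.4 + 1.6p gives p* = 134, q* = 103.
With the rebate, buyers effectively pay pb = ps − 26, where ps is the price sellers receive.
Demand in terms of ps becomes qd = 237 − 1(ps − 26) = 263 - ps. Setting this equal to supply: 263 - ps = -111.4 + 1.6ps, so ps = 144.
Buyers pay pb = 144 − 26 = 118; q' = -111.4 + 1.6·144 = 119.
The subsidy expands output by 119 − 103 = 16 past the efficient level; on those units the gap between marginal cost and willingness to pay runs from 0 up to 26.
DWL = ½ × 26 × 16 = 208.

Deadweight loss = $208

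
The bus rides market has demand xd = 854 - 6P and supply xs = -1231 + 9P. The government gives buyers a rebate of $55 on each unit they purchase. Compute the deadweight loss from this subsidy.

Pre-subsidy: 854 - 6P = -1231 + 9P gives P* = 139, x* = 20.
With the rebate, buyers effectively pay Pb = Ps − 55, where Ps is the price sellers receive.
Demand in terms of Ps becomes xd = 854 − 6(Ps − 55) = 1184 - 6Ps. Setting this equal to supply: 1184 - 6Ps = -1231 + 9Ps, so Ps = 161.
Buyers pay Pb = 161 − 55 = 106; x' = -1231 + 9·161 = 218.
The subsidy expands output by 218 − 20 = 198 past the efficient level; on those units the gap between marginal cost and willingness to pay runs from 0 up to 55.
DWL = ½ × 55 × 198 = 5445.

Deadweight loss = $5445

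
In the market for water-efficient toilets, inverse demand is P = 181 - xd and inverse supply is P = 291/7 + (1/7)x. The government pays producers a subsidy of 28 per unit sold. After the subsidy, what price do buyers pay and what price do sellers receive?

Buyers pay 34.5; sellers receive 62.5

Pre-subsidy: 181 - x = 291/7 + (1/7)x gives x* = 122 and P* = 59.
With the subsidy, sellers receive Ps = Pb + 28 for each unit, where Pb is the price buyers pay.
On the curves, Pb = 181 - x and Ps = 291/7 + (1/7)x; the wedge Ps − Pb = 28 gives 291/7 + (1/7)x − (181 - x) = 28, so x' = 146.5.
Then Pb = 181 − 1·146.5 = 34.5 and Ps = 291/7 + (1/7)·146.5 = 62.5.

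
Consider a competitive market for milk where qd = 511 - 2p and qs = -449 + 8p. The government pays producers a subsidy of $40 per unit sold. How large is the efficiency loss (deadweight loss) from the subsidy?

Pre-subsidy: 511 - 2p = -449 + 8p gives p* = 96, q* = 319.
With the subsidy, sellers receive ps = pb + 40 for each unit, where pb is the price buyers pay.
Supply in terms of pb becomes qs = -449 + 8(pb + 40) = -129 + 8pb. Setting this equal to demand: 511 - 2pb = -129 + 8pb, so pb = 64.
Sellers receive ps = 64 + 40 = 104; q' = 511 − 2·64 = 383.
The subsidy expands output by 383 − 319 = 64 past the efficient level; on those units the gap between marginal cost and willingness to pay runs from 0 up to 40.
DWL = ½ × 40 × 64 = 1280.

Deadweight loss = $1280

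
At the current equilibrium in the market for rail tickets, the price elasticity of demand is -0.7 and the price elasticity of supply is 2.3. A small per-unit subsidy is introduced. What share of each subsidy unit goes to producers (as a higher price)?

For a small subsidy around the equilibrium, the benefit split depends on the relative slopes, which at a point are proportional to the elasticities.
Buyer share = εs/(εs + |εd|) = 2.3/(2.3 + 0.7) = 23/30; seller share = |εd|/(εs + |εd|) = 7/30.
So producers capture 7/30 of the subsidy.

Producer share = 7/30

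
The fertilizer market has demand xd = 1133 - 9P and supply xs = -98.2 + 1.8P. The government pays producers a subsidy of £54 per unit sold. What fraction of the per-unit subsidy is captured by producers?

Pre-subsidy: 1133 - 9P = -98.2 + 1.8P gives P* = 114, x* = 107.
With the subsidy, sellers receive Ps = Pb + 54 for each unit, where Pb is the price buyers pay.
Supply in terms of Pb becomes xs = -98.2 + 1.8(Pb + 54) = -1 + 1.8Pb. Setting this equal to demand: 1133 - 9Pb = -1 + 1.8Pb, so Pb = 105.
Sellers receive Ps = 105 + 54 = 159; x' = 1133 − 9·105 = 188.
Buyers' price falls by P* − Pb = 114 − 105 = 9; sellers' price rises by Ps − P* = 159 − 114 = 45.
So producers capture 45/54 = 5/6 of each unit of subsidy.

Producer share = 5/6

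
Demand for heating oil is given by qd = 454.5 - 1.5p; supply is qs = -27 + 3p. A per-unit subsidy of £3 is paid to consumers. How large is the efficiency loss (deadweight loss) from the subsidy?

Pre-subsidy: 454.5 - 1.5p = -27 + 3p gives p* = 107, q* = 294.
With the rebate, buyers effectively pay pb = ps − 3, where ps is the price sellers receive.
Demand in terms of ps becomes qd = 454.5 − 1.5(ps − 3) = 459 - 1.5ps. Setting this equal to supply: 459 - 1.5ps = -27 + 3ps, so ps = 108.
Buyers pay pb = 108 − 3 = 105; q' = -27 + 3·108 = 297.
The subsidy expands output by 297 − 294 = 3 past the efficient level; on those units the gap between marginal cost and willingness to pay runs from 0 up to 3.
DWL = ½ × 3 × 3 = 4.5.

Deadweight loss = £4.5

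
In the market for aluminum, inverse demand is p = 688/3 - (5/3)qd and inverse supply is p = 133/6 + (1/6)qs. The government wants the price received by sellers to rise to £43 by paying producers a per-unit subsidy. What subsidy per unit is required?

At a seller price of 43, quantity supplied is -133 + 6·43 = 125.
Buyers absorb 125 only when they pay pb = 688/3 − (5/3)·125 = 21.
s = ps − pb = 43 − 21 = 22.

Required subsidy s = £22 per unit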